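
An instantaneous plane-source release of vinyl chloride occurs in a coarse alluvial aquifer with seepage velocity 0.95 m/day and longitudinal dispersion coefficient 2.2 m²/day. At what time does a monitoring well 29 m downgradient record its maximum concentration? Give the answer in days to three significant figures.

For the 1D instantaneous-source solution, setting ∂C/∂t = 0 at fixed x gives v²t² + 2Dt − x² = 0, so t = (√(D² + v²x²) − D)/v².
√(D² + v²x²) = √(2.2² + 0.95² × 29²) = 27.64; v² = 0.9025.
t = (27.64 − 2.2)/0.9025 = 28.2 days (vs. the pure-advection estimate x/v = 30.5 d).

28.2 days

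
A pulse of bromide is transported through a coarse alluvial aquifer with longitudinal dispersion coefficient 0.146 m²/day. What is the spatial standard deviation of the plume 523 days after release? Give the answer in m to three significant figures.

Dispersive spreading gives a Gaussian with σ² = 2Dt; advection only shifts the center.
σ = √(2 × 0.146 × 523) = 12.4 m.

12.4 m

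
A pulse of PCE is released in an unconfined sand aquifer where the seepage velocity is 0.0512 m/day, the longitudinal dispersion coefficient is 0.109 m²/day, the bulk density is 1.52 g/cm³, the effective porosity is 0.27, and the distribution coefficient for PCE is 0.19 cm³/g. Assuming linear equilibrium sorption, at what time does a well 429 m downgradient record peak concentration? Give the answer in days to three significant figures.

Retardation factor R = 1 + ρ_b·K_d/n = 1 + 1.52 × 0.19/0.27 = 2.070.
Sorption retards both mechanisms: v_R = v/R = 0.02473 m/day, D_R = D/R = 0.05266 m²/day.
Peak time from v_R²t² + 2D_R t − x² = 0: t = (√(D_R² + v_R²x²) − D_R)/v_R².
√(D_R² + v_R²x²) = √(0.05266² + 0.02473² × 429²) = 10.61; v_R² = 0.0006116.
t = (10.61 − 0.05266)/0.0006116 = 17300 days.

17300 days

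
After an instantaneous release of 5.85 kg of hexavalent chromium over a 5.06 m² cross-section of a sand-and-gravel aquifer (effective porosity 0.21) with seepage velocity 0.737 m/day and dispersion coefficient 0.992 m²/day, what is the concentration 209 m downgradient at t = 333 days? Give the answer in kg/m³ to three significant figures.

For an instantaneous plane source, C(x,t) = M/(n_e·A·√(4πDt)) · exp(−(x−vt)²/(4Dt)), with n_e·A the pore (flow) area.
Plume center vt = 0.737 × 333 = 245.421 m, so the well at 209 m is 36.421 m upgradient of the peak.
√(4πDt) = 64.43 m, giving peak height M/(n_e·A·√(4πDt)) = 5.85/(0.21 × 5.06 × 64.43) = 0.08545 kg/m³.
(x−vt)²/(4Dt) = (-36.421)²/(4 × 0.992 × 333) = 1.004; exp(−1.004) = 0.3664.
C = 0.08545 × 0.3664 = 0.0313 kg/m³.

0.0313 kg/m³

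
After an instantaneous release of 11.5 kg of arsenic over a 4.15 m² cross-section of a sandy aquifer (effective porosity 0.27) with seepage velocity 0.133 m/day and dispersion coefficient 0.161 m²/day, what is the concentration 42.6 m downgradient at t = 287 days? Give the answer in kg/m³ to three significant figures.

0.383 kg/m³

For an instantaneous plane source, C(x,t) = M/(n_e·A·√(4πDt)) · exp(−(x−vt)²/(4Dt)), with n_e·A the pore (flow) area.
Plume center vt = 0.133 × 287 = 38.171 m, so the well at 42.6 m is 4.429 m downgradient of the peak.
√(4πDt) = 24.10 m, giving peak height M/(n_e·A·√(4πDt)) = 11.5/(0.27 × 4.15 × 24.10) = 0.4259 kg/m³.
(x−vt)²/(4Dt) = (4.429)²/(4 × 0.161 × 287) = 0.1061; exp(−0.1061) = 0.8993.
C = 0.4259 × 0.8993 = 0.383 kg/m³.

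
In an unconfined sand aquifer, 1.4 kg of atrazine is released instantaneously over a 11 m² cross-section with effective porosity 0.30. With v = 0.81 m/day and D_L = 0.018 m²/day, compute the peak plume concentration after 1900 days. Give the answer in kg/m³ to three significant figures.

0.0205 kg/m³

The peak of an instantaneous 1D plume sits at x = vt; there the Gaussian factor is 1 and C_max = M/(n_e·A·√(4πDt)), where n_e·A is the pore area the mass is dissolved in.
√(4πDt) = √(4π × 0.018 × 1900) = 20.73 m, so C_max = 1.4/(0.30 × 11 × 20.73) = 0.0205 kg/m³.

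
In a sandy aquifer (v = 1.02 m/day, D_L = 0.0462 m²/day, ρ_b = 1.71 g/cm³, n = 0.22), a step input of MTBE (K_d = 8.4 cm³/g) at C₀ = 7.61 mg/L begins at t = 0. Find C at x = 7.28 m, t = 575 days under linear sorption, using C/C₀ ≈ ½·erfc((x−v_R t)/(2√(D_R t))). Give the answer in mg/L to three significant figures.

Retardation factor R = 1 + ρ_b·K_d/n = 1 + 1.71 × 8.4/0.22 = 66.29.
Sorption retards both mechanisms: v_R = v/R = 0.01539 m/day, D_R = D/R = 0.0006969 m²/day.
v_R·t = 0.01539 × 575 = 8.84925 m; 2√(D_R t) = 1.266 m; argument = (7.28 − 8.84925)/1.266 = -1.240.
C = C₀ × ½·erfc(-1.240) = 7.61 × 0.9603 = 7.31 mg/L.

7.31 mg/L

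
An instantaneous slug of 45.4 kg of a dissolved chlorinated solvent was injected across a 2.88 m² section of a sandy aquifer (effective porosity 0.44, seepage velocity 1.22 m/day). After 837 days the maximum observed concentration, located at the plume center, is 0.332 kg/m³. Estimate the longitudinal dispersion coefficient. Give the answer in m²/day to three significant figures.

1.11 m²/day

At the plume center C_max = M/(n_e·A·√(4πDt)), so D = M²/(4πt·(n_e·A·C_max)²).
n_e·A·C_max = 0.44 × 2.88 × 0.332 = 0.4207 kg/m.
D = 45.4²/(4π × 837 × 0.4207²) = 1.11 m²/day.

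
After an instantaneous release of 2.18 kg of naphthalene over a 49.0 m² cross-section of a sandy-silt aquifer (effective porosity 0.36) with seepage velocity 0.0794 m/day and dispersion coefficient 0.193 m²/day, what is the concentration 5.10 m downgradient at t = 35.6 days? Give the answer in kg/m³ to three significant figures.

0.0110 kg/m³

For an instantaneous plane source, C(x,t) = M/(n_e·A·√(4πDt)) · exp(−(x−vt)²/(4Dt)), with n_e·A the pore (flow) area.
Plume center vt = 0.0794 × 35.6 = 2.82664 m, so the well at 5.10 m is 2.27336 m downgradient of the peak.
√(4πDt) = 9.292 m, giving peak height M/(n_e·A·√(4πDt)) = 2.18/(0.36 × 49.0 × 9.292) = 0.01330 kg/m³.
(x−vt)²/(4Dt) = (2.27336)²/(4 × 0.193 × 35.6) = 0.1880; exp(−0.1880) = 0.8286.
C = 0.01330 × 0.8286 = 0.0110 kg/m³.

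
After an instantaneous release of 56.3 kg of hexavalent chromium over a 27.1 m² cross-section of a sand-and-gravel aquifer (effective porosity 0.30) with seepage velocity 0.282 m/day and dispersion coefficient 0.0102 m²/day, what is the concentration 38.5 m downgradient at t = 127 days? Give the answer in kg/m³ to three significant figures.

For an instantaneous plane source, C(x,t) = M/(n_e·A·√(4πDt)) · exp(−(x−vt)²/(4Dt)), with n_e·A the pore (flow) area.
Plume center vt = 0.282 × 127 = 35.814 m, so the well at 38.5 m is 2.686 m downgradient of the peak.
√(4πDt) = 4.035 m, giving peak height M/(n_e·A·√(4πDt)) = 56.3/(0.30 × 27.1 × 4.035) = 1.716 kg/m³.
(x−vt)²/(4Dt) = (2.686)²/(4 × 0.0102 × 127) = 1.392; exp(−1.392) = 0.2486.
C = 1.716 × 0.2486 = 0.427 kg/m³.

0.427 kg/m³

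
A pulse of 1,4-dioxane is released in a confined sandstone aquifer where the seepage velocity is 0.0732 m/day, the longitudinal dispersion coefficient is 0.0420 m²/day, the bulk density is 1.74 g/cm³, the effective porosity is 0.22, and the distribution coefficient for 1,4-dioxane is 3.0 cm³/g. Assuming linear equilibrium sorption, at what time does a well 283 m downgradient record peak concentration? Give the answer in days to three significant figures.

95400 days

Retardation factor R = 1 + ρ_b·K_d/n = 1 + 1.74 × 3.0/0.22 = 24.73.
Sorption retards both mechanisms: v_R = v/R = 0.002960 m/day, D_R = D/R = 0.001698 m²/day.
Peak time from v_R²t² + 2D_R t − x² = 0: t = (√(D_R² + v_R²x²) − D_R)/v_R².
√(D_R² + v_R²x²) = √(0.001698² + 0.002960² × 283²) = 0.8377; v_R² = 8.762e-06.
t = (0.8377 − 0.001698)/8.762e-06 = 95400 days.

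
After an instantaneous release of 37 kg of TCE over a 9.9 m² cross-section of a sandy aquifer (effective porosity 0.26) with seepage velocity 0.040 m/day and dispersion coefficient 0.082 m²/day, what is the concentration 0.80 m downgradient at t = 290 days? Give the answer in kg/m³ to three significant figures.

0.244 kg/m³

For an instantaneous plane source, C(x,t) = M/(n_e·A·√(4πDt)) · exp(−(x−vt)²/(4Dt)), with n_e·A the pore (flow) area.
Plume center vt = 0.040 × 290 = 11.6 m, so the well at 0.80 m is 10.8 m upgradient of the peak.
√(4πDt) = 17.29 m, giving peak height M/(n_e·A·√(4πDt)) = 37/(0.26 × 9.9 × 17.29) = 0.8314 kg/m³.
(x−vt)²/(4Dt) = (-10.8)²/(4 × 0.082 × 290) = 1.226; exp(−1.226) = 0.2935.
C = 0.8314 × 0.2935 = 0.244 kg/m³.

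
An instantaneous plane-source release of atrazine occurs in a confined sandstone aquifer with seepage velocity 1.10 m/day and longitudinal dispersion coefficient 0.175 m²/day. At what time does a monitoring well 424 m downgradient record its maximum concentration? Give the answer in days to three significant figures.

For the 1D instantaneous-source solution, setting ∂C/∂t = 0 at fixed x gives v²t² + 2Dt − x² = 0, so t = (√(D² + v²x²) − D)/v².
√(D² + v²x²) = √(0.175² + 1.10² × 424²) = 466.4; v² = 1.21.
t = (466.4 − 0.175)/1.21 = 385 days (vs. the pure-advection estimate x/v = 385 d).

385 days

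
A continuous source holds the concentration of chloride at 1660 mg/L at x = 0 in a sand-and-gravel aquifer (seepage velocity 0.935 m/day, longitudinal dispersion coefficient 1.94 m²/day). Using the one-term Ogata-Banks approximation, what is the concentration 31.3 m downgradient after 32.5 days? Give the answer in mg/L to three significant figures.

For a continuous step input, C/C₀ ≈ ½·erfc((x−vt)/(2√(Dt))).
vt = 0.935 × 32.5 = 30.3875 m and 2√(Dt) = 2√(1.94 × 32.5) = 15.88 m.
Argument (x−vt)/(2√(Dt)) = (31.3 − 30.3875)/15.88 = 0.05746; ½·erfc(0.05746) = 0.4676.
C = 1660 × 0.4676 = 776 mg/L.

776 mg/L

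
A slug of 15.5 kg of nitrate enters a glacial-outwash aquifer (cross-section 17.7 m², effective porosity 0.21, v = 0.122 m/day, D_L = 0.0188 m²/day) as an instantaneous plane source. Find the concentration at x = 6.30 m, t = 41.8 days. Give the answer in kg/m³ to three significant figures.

For an instantaneous plane source, C(x,t) = M/(n_e·A·√(4πDt)) · exp(−(x−vt)²/(4Dt)), with n_e·A the pore (flow) area.
Plume center vt = 0.122 × 41.8 = 5.0996 m, so the well at 6.30 m is 1.2004 m downgradient of the peak.
√(4πDt) = 3.142 m, giving peak height M/(n_e·A·√(4πDt)) = 15.5/(0.21 × 17.7 × 3.142) = 1.327 kg/m³.
(x−vt)²/(4Dt) = (1.2004)²/(4 × 0.0188 × 41.8) = 0.4584; exp(−0.4584) = 0.6323.
C = 1.327 × 0.6323 = 0.839 kg/m³.

0.839 kg/m³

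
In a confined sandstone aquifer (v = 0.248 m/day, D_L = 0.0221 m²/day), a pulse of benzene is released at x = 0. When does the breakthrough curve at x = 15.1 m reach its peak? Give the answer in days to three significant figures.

For the 1D instantaneous-source solution, setting ∂C/∂t = 0 at fixed x gives v²t² + 2Dt − x² = 0, so t = (√(D² + v²x²) − D)/v².
√(D² + v²x²) = √(0.0221² + 0.248² × 15.1²) = 3.745; v² = 0.061504.
t = (3.745 − 0.0221)/0.061504 = 60.5 days (vs. the pure-advection estimate x/v = 60.9 d).

60.5 days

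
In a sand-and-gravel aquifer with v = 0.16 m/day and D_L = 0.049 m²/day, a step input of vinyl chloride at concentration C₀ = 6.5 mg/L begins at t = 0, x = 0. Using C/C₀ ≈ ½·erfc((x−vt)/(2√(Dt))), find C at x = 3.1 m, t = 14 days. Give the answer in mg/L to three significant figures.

1.50 mg/L

For a continuous step input, C/C₀ ≈ ½·erfc((x−vt)/(2√(Dt))).
vt = 0.16 × 14 = 2.24 m and 2√(Dt) = 2√(0.049 × 14) = 1.657 m.
Argument (x−vt)/(2√(Dt)) = (3.1 − 2.24)/1.657 = 0.5190; ½·erfc(0.5190) = 0.2315.
C = 6.5 × 0.2315 = 1.50 mg/L.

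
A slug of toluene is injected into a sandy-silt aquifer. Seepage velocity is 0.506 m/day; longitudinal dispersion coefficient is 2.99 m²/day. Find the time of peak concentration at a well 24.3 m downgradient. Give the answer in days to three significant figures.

For the 1D instantaneous-source solution, setting ∂C/∂t = 0 at fixed x gives v²t² + 2Dt − x² = 0, so t = (√(D² + v²x²) − D)/v².
√(D² + v²x²) = √(2.99² + 0.506² × 24.3²) = 12.65; v² = 0.256036.
t = (12.65 − 2.99)/0.256036 = 37.7 days (vs. the pure-advection estimate x/v = 48.0 d).

37.7 days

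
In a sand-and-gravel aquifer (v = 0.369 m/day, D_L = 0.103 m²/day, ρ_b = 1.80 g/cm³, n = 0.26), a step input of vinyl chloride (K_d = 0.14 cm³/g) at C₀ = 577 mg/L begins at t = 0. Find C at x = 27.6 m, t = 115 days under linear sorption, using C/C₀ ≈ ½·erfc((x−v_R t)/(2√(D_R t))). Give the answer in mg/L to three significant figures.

Retardation factor R = 1 + ρ_b·K_d/n = 1 + 1.80 × 0.14/0.26 = 1.969.
Sorption retards both mechanisms: v_R = v/R = 0.1874 m/day, D_R = D/R = 0.05231 m²/day.
v_R·t = 0.1874 × 115 = 21.551 m; 2√(D_R t) = 4.905 m; argument = (27.6 − 21.551)/4.905 = 1.233.
C = C₀ × ½·erfc(1.233) = 577 × 0.04060 = 23.4 mg/L.

23.4 mg/L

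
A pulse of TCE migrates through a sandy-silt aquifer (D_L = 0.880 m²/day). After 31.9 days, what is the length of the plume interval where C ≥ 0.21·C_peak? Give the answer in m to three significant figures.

The plume is Gaussian with σ = √(2Dt) = √(2 × 0.880 × 31.9) = 7.493 m.
C/C_peak = exp(−Δx²/(2σ²)) = 0.21 ⇒ Δx = σ·√(−2 ln 0.21) = 7.493 × 1.767 = 13.24 m.
Width = 2Δx = 26.5 m.

26.5 m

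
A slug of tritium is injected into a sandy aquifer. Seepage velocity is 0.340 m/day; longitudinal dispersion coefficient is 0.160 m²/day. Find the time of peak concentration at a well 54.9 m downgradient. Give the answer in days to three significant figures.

For the 1D instantaneous-source solution, setting ∂C/∂t = 0 at fixed x gives v²t² + 2Dt − x² = 0, so t = (√(D² + v²x²) − D)/v².
√(D² + v²x²) = √(0.160² + 0.340² × 54.9²) = 18.67; v² = 0.1156.
t = (18.67 − 0.160)/0.1156 = 160 days (vs. the pure-advection estimate x/v = 161 d).

160 days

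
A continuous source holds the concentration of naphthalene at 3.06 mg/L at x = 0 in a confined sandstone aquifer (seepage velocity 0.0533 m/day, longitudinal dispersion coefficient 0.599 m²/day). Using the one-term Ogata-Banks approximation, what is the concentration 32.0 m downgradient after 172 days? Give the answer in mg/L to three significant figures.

0.171 mg/L

For a continuous step input, C/C₀ ≈ ½·erfc((x−vt)/(2√(Dt))).
vt = 0.0533 × 172 = 9.1676 m and 2√(Dt) = 2√(0.599 × 172) = 20.30 m.
Argument (x−vt)/(2√(Dt)) = (32.0 − 9.1676)/20.30 = 1.125; ½·erfc(1.125) = 0.05581.
C = 3.06 × 0.05581 = 0.171 mg/L.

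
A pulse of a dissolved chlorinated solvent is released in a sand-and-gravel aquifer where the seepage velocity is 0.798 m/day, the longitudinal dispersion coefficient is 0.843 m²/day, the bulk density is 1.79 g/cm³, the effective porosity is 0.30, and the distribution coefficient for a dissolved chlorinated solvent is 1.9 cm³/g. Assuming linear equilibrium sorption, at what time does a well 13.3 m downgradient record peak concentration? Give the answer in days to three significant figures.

190 days

Retardation factor R = 1 + ρ_b·K_d/n = 1 + 1.79 × 1.9/0.30 = 12.34.
Sorption retards both mechanisms: v_R = v/R = 0.06467 m/day, D_R = D/R = 0.06831 m²/day.
Peak time from v_R²t² + 2D_R t − x² = 0: t = (√(D_R² + v_R²x²) − D_R)/v_R².
√(D_R² + v_R²x²) = √(0.06831² + 0.06467² × 13.3²) = 0.8628; v_R² = 0.004182.
t = (0.8628 − 0.06831)/0.004182 = 190 days.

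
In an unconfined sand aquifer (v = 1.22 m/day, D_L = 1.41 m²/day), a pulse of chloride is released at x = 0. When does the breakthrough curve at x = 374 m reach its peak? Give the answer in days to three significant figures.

For the 1D instantaneous-source solution, setting ∂C/∂t = 0 at fixed x gives v²t² + 2Dt − x² = 0, so t = (√(D² + v²x²) − D)/v².
√(D² + v²x²) = √(1.41² + 1.22² × 374²) = 456.3; v² = 1.4884.
t = (456.3 − 1.41)/1.4884 = 306 days (vs. the pure-advection estimate x/v = 307 d).

306 days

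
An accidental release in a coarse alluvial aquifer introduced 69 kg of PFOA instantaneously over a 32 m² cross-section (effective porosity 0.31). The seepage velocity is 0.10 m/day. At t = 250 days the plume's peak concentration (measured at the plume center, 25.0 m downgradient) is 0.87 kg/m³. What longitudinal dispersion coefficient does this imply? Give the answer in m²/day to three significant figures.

0.0203 m²/day

At the plume center C_max = M/(n_e·A·√(4πDt)), so D = M²/(4πt·(n_e·A·C_max)²).
n_e·A·C_max = 0.31 × 32 × 0.87 = 8.630 kg/m.
D = 69²/(4π × 250 × 8.630²) = 0.0203 m²/day.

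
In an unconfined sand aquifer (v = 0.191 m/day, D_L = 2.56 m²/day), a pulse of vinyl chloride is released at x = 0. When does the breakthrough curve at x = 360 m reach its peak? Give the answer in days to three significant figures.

1820 days

For the 1D instantaneous-source solution, setting ∂C/∂t = 0 at fixed x gives v²t² + 2Dt − x² = 0, so t = (√(D² + v²x²) − D)/v².
√(D² + v²x²) = √(2.56² + 0.191² × 360²) = 68.81; v² = 0.036481.
t = (68.81 − 2.56)/0.036481 = 1820 days (vs. the pure-advection estimate x/v = 1880 d).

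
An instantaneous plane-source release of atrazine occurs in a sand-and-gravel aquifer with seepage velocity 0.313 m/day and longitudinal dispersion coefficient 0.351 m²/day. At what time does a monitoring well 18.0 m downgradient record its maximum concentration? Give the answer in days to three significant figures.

54.0 days

For the 1D instantaneous-source solution, setting ∂C/∂t = 0 at fixed x gives v²t² + 2Dt − x² = 0, so t = (√(D² + v²x²) − D)/v².
√(D² + v²x²) = √(0.351² + 0.313² × 18.0²) = 5.645; v² = 0.097969.
t = (5.645 − 0.351)/0.097969 = 54.0 days (vs. the pure-advection estimate x/v = 57.5 d).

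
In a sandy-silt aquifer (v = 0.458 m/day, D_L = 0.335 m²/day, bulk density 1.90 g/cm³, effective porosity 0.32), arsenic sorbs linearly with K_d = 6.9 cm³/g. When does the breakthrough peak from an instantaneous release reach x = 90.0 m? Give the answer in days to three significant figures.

8180 days

Retardation factor R = 1 + ρ_b·K_d/n = 1 + 1.90 × 6.9/0.32 = 41.97.
Sorption retards both mechanisms: v_R = v/R = 0.01091 m/day, D_R = D/R = 0.007982 m²/day.
Peak time from v_R²t² + 2D_R t − x² = 0: t = (√(D_R² + v_R²x²) − D_R)/v_R².
√(D_R² + v_R²x²) = √(0.007982² + 0.01091² × 90.0²) = 0.9819; v_R² = 0.0001190.
t = (0.9819 − 0.007982)/0.0001190 = 8180 days.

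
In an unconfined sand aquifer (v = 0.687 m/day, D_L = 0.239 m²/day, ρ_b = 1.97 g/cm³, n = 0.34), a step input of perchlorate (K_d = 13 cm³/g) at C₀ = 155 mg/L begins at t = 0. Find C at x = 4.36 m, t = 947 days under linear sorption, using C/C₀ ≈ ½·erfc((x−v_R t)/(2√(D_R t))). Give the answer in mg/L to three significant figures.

148 mg/L

Retardation factor R = 1 + ρ_b·K_d/n = 1 + 1.97 × 13/0.34 = 76.32.
Sorption retards both mechanisms: v_R = v/R = 0.009002 m/day, D_R = D/R = 0.003132 m²/day.
v_R·t = 0.009002 × 947 = 8.524894 m; 2√(D_R t) = 3.444 m; argument = (4.36 − 8.524894)/3.444 = -1.209.
C = C₀ × ½·erfc(-1.209) = 155 × 0.9563 = 148 mg/L.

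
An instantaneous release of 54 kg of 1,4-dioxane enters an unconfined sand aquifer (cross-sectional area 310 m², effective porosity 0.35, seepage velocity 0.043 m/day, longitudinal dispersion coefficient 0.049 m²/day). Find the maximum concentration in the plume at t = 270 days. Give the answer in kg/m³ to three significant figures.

The peak of an instantaneous 1D plume sits at x = vt; there the Gaussian factor is 1 and C_max = M/(n_e·A·√(4πDt)), where n_e·A is the pore area the mass is dissolved in.
√(4πDt) = √(4π × 0.049 × 270) = 12.89 m, so C_max = 54/(0.35 × 310 × 12.89) = 0.0386 kg/m³.

0.0386 kg/m³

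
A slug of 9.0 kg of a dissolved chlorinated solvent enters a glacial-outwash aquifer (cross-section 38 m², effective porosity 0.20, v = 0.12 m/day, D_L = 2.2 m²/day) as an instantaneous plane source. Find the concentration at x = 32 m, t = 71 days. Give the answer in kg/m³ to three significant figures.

0.0111 kg/m³

For an instantaneous plane source, C(x,t) = M/(n_e·A·√(4πDt)) · exp(−(x−vt)²/(4Dt)), with n_e·A the pore (flow) area.
Plume center vt = 0.12 × 71 = 8.52 m, so the well at 32 m is 23.48 m downgradient of the peak.
√(4πDt) = 44.30 m, giving peak height M/(n_e·A·√(4πDt)) = 9.0/(0.20 × 38 × 44.30) = 0.02673 kg/m³.
(x−vt)²/(4Dt) = (23.48)²/(4 × 2.2 × 71) = 0.8824; exp(−0.8824) = 0.4138.
C = 0.02673 × 0.4138 = 0.0111 kg/m³.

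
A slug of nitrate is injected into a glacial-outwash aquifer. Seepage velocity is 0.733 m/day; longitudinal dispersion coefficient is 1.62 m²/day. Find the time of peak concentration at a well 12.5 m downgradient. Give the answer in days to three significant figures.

14.3 days

For the 1D instantaneous-source solution, setting ∂C/∂t = 0 at fixed x gives v²t² + 2Dt − x² = 0, so t = (√(D² + v²x²) − D)/v².
√(D² + v²x²) = √(1.62² + 0.733² × 12.5²) = 9.305; v² = 0.537289.
t = (9.305 − 1.62)/0.537289 = 14.3 days (vs. the pure-advection estimate x/v = 17.1 d).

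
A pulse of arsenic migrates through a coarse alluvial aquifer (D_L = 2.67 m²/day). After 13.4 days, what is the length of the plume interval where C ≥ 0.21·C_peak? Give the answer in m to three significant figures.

The plume is Gaussian with σ = √(2Dt) = √(2 × 2.67 × 13.4) = 8.459 m.
C/C_peak = exp(−Δx²/(2σ²)) = 0.21 ⇒ Δx = σ·√(−2 ln 0.21) = 8.459 × 1.767 = 14.95 m.
Width = 2Δx = 29.9 m.

29.9 m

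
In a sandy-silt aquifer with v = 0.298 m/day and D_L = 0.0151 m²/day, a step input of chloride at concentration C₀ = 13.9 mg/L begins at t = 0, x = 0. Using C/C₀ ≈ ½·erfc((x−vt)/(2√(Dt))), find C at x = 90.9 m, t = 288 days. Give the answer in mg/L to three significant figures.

0.592 mg/L

For a continuous step input, C/C₀ ≈ ½·erfc((x−vt)/(2√(Dt))).
vt = 0.298 × 288 = 85.824 m and 2√(Dt) = 2√(0.0151 × 288) = 4.171 m.
Argument (x−vt)/(2√(Dt)) = (90.9 − 85.824)/4.171 = 1.217; ½·erfc(1.217) = 0.04262.
C = 13.9 × 0.04262 = 0.592 mg/L.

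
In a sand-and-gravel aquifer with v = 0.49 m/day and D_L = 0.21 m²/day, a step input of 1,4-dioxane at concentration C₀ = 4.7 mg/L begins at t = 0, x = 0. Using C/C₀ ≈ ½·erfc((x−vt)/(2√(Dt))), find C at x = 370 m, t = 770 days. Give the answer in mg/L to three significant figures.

For a continuous step input, C/C₀ ≈ ½·erfc((x−vt)/(2√(Dt))).
vt = 0.49 × 770 = 377.3 m and 2√(Dt) = 2√(0.21 × 770) = 25.43 m.
Argument (x−vt)/(2√(Dt)) = (370 − 377.3)/25.43 = -0.2871; ½·erfc(-0.2871) = 0.6576.
C = 4.7 × 0.6576 = 3.09 mg/L.

3.09 mg/L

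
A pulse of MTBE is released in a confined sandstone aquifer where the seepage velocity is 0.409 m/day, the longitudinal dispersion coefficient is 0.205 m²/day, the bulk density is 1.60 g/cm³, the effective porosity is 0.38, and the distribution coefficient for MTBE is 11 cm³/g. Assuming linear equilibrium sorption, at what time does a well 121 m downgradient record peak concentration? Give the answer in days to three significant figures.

Retardation factor R = 1 + ρ_b·K_d/n = 1 + 1.60 × 11/0.38 = 47.32.
Sorption retards both mechanisms: v_R = v/R = 0.008643 m/day, D_R = D/R = 0.004332 m²/day.
Peak time from v_R²t² + 2D_R t − x² = 0: t = (√(D_R² + v_R²x²) − D_R)/v_R².
√(D_R² + v_R²x²) = √(0.004332² + 0.008643² × 121²) = 1.046; v_R² = 7.470e-05.
t = (1.046 − 0.004332)/7.470e-05 = 13900 days.

13900 days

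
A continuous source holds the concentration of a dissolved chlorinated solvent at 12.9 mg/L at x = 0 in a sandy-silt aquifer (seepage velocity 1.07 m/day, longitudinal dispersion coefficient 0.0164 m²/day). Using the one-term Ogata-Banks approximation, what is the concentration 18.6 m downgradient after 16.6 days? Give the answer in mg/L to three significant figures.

For a continuous step input, C/C₀ ≈ ½·erfc((x−vt)/(2√(Dt))).
vt = 1.07 × 16.6 = 17.762 m and 2√(Dt) = 2√(0.0164 × 16.6) = 1.044 m.
Argument (x−vt)/(2√(Dt)) = (18.6 − 17.762)/1.044 = 0.8027; ½·erfc(0.8027) = 0.1281.
C = 12.9 × 0.1281 = 1.65 mg/L.

1.65 mg/L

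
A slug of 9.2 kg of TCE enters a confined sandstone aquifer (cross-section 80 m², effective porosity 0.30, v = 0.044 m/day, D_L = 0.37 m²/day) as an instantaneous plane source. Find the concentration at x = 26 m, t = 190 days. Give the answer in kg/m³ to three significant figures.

0.00426 kg/m³

For an instantaneous plane source, C(x,t) = M/(n_e·A·√(4πDt)) · exp(−(x−vt)²/(4Dt)), with n_e·A the pore (flow) area.
Plume center vt = 0.044 × 190 = 8.36 m, so the well at 26 m is 17.64 m downgradient of the peak.
√(4πDt) = 29.72 m, giving peak height M/(n_e·A·√(4πDt)) = 9.2/(0.30 × 80 × 29.72) = 0.01290 kg/m³.
(x−vt)²/(4Dt) = (17.64)²/(4 × 0.37 × 190) = 1.107; exp(−1.107) = 0.3305.
C = 0.01290 × 0.3305 = 0.00426 kg/m³.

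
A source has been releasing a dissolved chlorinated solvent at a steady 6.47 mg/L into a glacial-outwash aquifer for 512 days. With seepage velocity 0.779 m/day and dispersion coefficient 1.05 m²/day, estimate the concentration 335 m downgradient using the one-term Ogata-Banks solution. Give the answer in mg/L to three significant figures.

For a continuous step input, C/C₀ ≈ ½·erfc((x−vt)/(2√(Dt))).
vt = 0.779 × 512 = 398.848 m and 2√(Dt) = 2√(1.05 × 512) = 46.37 m.
Argument (x−vt)/(2√(Dt)) = (335 − 398.848)/46.37 = -1.377; ½·erfc(-1.377) = 0.9743.
C = 6.47 × 0.9743 = 6.30 mg/L.

6.30 mg/L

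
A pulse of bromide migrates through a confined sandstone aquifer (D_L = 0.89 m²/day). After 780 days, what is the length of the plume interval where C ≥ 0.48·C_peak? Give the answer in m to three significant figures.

The plume is Gaussian with σ = √(2Dt) = √(2 × 0.89 × 780) = 37.26 m.
C/C_peak = exp(−Δx²/(2σ²)) = 0.48 ⇒ Δx = σ·√(−2 ln 0.48) = 37.26 × 1.212 = 45.16 m.
Width = 2Δx = 90.3 m.

90.3 m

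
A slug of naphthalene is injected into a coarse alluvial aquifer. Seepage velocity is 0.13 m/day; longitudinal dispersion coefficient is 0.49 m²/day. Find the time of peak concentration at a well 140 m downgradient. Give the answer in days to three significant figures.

For the 1D instantaneous-source solution, setting ∂C/∂t = 0 at fixed x gives v²t² + 2Dt − x² = 0, so t = (√(D² + v²x²) − D)/v².
√(D² + v²x²) = √(0.49² + 0.13² × 140²) = 18.21; v² = 0.0169.
t = (18.21 − 0.49)/0.0169 = 1050 days (vs. the pure-advection estimate x/v = 1080 d).

1050 days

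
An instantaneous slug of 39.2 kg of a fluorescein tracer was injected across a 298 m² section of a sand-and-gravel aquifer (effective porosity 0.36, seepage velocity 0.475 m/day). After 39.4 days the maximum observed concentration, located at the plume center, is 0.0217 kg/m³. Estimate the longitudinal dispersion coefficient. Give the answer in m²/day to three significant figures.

0.573 m²/day

At the plume center C_max = M/(n_e·A·√(4πDt)), so D = M²/(4πt·(n_e·A·C_max)²).
n_e·A·C_max = 0.36 × 298 × 0.0217 = 2.328 kg/m.
D = 39.2²/(4π × 39.4 × 2.328²) = 0.573 m²/day.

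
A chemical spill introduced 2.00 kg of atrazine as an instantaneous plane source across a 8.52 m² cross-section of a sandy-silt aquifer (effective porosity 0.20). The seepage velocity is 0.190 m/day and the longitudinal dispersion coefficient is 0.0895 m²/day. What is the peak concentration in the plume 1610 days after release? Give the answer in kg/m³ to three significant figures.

0.0276 kg/m³

The peak of an instantaneous 1D plume sits at x = vt; there the Gaussian factor is 1 and C_max = M/(n_e·A·√(4πDt)), where n_e·A is the pore area the mass is dissolved in.
√(4πDt) = √(4π × 0.0895 × 1610) = 42.55 m, so C_max = 2.00/(0.20 × 8.52 × 42.55) = 0.0276 kg/m³.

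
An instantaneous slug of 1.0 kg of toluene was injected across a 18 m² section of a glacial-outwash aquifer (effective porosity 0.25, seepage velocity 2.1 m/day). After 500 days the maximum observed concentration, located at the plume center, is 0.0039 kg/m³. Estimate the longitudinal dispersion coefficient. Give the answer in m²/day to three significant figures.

0.517 m²/day

At the plume center C_max = M/(n_e·A·√(4πDt)), so D = M²/(4πt·(n_e·A·C_max)²).
n_e·A·C_max = 0.25 × 18 × 0.0039 = 0.01755 kg/m.
D = 1.0²/(4π × 500 × 0.01755²) = 0.517 m²/day.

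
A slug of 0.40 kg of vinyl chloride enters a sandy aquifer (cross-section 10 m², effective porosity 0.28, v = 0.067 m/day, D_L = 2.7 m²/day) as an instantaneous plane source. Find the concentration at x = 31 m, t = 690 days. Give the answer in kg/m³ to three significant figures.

For an instantaneous plane source, C(x,t) = M/(n_e·A·√(4πDt)) · exp(−(x−vt)²/(4Dt)), with n_e·A the pore (flow) area.
Plume center vt = 0.067 × 690 = 46.23 m, so the well at 31 m is 15.23 m upgradient of the peak.
√(4πDt) = 153.0 m, giving peak height M/(n_e·A·√(4πDt)) = 0.40/(0.28 × 10 × 153.0) = 0.0009337 kg/m³.
(x−vt)²/(4Dt) = (-15.23)²/(4 × 2.7 × 690) = 0.03113; exp(−0.03113) = 0.9693.
C = 0.0009337 × 0.9693 = 0.000905 kg/m³.

0.000905 kg/m³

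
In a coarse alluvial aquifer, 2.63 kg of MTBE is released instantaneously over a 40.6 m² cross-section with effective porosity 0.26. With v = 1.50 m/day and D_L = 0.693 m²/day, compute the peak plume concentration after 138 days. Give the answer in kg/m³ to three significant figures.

0.00719 kg/m³

The peak of an instantaneous 1D plume sits at x = vt; there the Gaussian factor is 1 and C_max = M/(n_e·A·√(4πDt)), where n_e·A is the pore area the mass is dissolved in.
√(4πDt) = √(4π × 0.693 × 138) = 34.67 m, so C_max = 2.63/(0.26 × 40.6 × 34.67) = 0.00719 kg/m³.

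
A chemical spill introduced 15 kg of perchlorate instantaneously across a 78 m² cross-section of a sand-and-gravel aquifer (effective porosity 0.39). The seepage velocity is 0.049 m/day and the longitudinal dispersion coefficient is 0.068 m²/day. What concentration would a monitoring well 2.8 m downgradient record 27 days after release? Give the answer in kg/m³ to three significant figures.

0.0763 kg/m³

For an instantaneous plane source, C(x,t) = M/(n_e·A·√(4πDt)) · exp(−(x−vt)²/(4Dt)), with n_e·A the pore (flow) area.
Plume center vt = 0.049 × 27 = 1.323 m, so the well at 2.8 m is 1.477 m downgradient of the peak.
√(4πDt) = 4.803 m, giving peak height M/(n_e·A·√(4πDt)) = 15/(0.39 × 78 × 4.803) = 0.1027 kg/m³.
(x−vt)²/(4Dt) = (1.477)²/(4 × 0.068 × 27) = 0.2970; exp(−0.2970) = 0.7430.
C = 0.1027 × 0.7430 = 0.0763 kg/m³.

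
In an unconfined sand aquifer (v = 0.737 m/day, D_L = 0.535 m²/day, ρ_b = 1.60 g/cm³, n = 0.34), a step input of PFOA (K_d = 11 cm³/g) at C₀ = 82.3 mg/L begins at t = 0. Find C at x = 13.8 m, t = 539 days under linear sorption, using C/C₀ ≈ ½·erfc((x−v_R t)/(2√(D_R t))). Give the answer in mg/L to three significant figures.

2.38 mg/L

Retardation factor R = 1 + ρ_b·K_d/n = 1 + 1.60 × 11/0.34 = 52.76.
Sorption retards both mechanisms: v_R = v/R = 0.01397 m/day, D_R = D/R = 0.01014 m²/day.
v_R·t = 0.01397 × 539 = 7.52983 m; 2√(D_R t) = 4.676 m; argument = (13.8 − 7.52983)/4.676 = 1.341.
C = C₀ × ½·erfc(1.341) = 82.3 × 0.02895 = 2.38 mg/L.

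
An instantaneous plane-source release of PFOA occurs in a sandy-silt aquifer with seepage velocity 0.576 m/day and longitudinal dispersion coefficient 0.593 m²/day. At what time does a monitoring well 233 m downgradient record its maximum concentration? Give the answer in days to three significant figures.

403 days

For the 1D instantaneous-source solution, setting ∂C/∂t = 0 at fixed x gives v²t² + 2Dt − x² = 0, so t = (√(D² + v²x²) − D)/v².
√(D² + v²x²) = √(0.593² + 0.576² × 233²) = 134.2; v² = 0.331776.
t = (134.2 − 0.593)/0.331776 = 403 days (vs. the pure-advection estimate x/v = 405 d).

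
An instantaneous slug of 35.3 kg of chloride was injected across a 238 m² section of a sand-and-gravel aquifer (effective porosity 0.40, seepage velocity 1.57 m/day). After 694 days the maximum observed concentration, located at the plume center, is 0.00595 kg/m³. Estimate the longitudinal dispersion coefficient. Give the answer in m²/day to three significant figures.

At the plume center C_max = M/(n_e·A·√(4πDt)), so D = M²/(4πt·(n_e·A·C_max)²).
n_e·A·C_max = 0.40 × 238 × 0.00595 = 0.5664 kg/m.
D = 35.3²/(4π × 694 × 0.5664²) = 0.445 m²/day.

0.445 m²/day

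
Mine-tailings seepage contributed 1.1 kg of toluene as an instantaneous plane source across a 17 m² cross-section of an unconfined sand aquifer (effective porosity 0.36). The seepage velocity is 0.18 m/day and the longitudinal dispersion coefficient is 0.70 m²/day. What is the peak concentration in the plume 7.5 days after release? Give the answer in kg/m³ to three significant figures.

0.0221 kg/m³

The peak of an instantaneous 1D plume sits at x = vt; there the Gaussian factor is 1 and C_max = M/(n_e·A·√(4πDt)), where n_e·A is the pore area the mass is dissolved in.
√(4πDt) = √(4π × 0.70 × 7.5) = 8.122 m, so C_max = 1.1/(0.36 × 17 × 8.122) = 0.0221 kg/m³.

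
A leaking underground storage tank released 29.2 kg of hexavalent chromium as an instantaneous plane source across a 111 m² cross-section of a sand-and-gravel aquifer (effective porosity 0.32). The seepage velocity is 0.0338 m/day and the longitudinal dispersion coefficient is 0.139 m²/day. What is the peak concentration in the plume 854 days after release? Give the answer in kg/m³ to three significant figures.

0.0213 kg/m³

The peak of an instantaneous 1D plume sits at x = vt; there the Gaussian factor is 1 and C_max = M/(n_e·A·√(4πDt)), where n_e·A is the pore area the mass is dissolved in.
√(4πDt) = √(4π × 0.139 × 854) = 38.62 m, so C_max = 29.2/(0.32 × 111 × 38.62) = 0.0213 kg/m³.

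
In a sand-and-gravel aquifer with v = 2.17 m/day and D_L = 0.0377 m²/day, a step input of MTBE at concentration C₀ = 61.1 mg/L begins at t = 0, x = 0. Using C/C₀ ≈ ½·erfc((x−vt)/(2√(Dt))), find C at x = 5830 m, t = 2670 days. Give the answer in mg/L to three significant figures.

0.335 mg/L

For a continuous step input, C/C₀ ≈ ½·erfc((x−vt)/(2√(Dt))).
vt = 2.17 × 2670 = 5793.9 m and 2√(Dt) = 2√(0.0377 × 2670) = 20.07 m.
Argument (x−vt)/(2√(Dt)) = (5830 − 5793.9)/20.07 = 1.799; ½·erfc(1.799) = 0.005477.
C = 61.1 × 0.005477 = 0.335 mg/L.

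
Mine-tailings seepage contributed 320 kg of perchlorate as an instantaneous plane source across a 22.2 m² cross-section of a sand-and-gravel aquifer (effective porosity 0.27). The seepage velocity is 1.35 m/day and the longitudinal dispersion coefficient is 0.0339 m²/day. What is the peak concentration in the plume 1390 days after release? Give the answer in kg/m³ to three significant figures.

The peak of an instantaneous 1D plume sits at x = vt; there the Gaussian factor is 1 and C_max = M/(n_e·A·√(4πDt)), where n_e·A is the pore area the mass is dissolved in.
√(4πDt) = √(4π × 0.0339 × 1390) = 24.33 m, so C_max = 320/(0.27 × 22.2 × 24.33) = 2.19 kg/m³.

2.19 kg/m³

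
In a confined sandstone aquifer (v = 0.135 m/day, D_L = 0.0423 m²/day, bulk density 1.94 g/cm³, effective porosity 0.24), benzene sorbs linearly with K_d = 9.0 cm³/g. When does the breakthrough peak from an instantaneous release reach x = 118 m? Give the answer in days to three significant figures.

64300 days

Retardation factor R = 1 + ρ_b·K_d/n = 1 + 1.94 × 9.0/0.24 = 73.75.
Sorption retards both mechanisms: v_R = v/R = 0.001831 m/day, D_R = D/R = 0.0005736 m²/day.
Peak time from v_R²t² + 2D_R t − x² = 0: t = (√(D_R² + v_R²x²) − D_R)/v_R².
√(D_R² + v_R²x²) = √(0.0005736² + 0.001831² × 118²) = 0.2161; v_R² = 3.353e-06.
t = (0.2161 − 0.0005736)/3.353e-06 = 64300 days.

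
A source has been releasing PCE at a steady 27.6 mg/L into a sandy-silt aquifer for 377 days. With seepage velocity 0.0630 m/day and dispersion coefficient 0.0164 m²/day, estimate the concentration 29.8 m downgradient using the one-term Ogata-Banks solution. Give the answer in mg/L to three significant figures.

1.18 mg/L

For a continuous step input, C/C₀ ≈ ½·erfc((x−vt)/(2√(Dt))).
vt = 0.0630 × 377 = 23.751 m and 2√(Dt) = 2√(0.0164 × 377) = 4.973 m.
Argument (x−vt)/(2√(Dt)) = (29.8 − 23.751)/4.973 = 1.216; ½·erfc(1.216) = 0.04274.
C = 27.6 × 0.04274 = 1.18 mg/L.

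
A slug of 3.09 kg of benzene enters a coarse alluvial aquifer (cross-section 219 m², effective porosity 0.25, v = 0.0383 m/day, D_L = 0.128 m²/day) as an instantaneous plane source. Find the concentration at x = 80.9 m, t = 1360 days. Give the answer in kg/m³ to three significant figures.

For an instantaneous plane source, C(x,t) = M/(n_e·A·√(4πDt)) · exp(−(x−vt)²/(4Dt)), with n_e·A the pore (flow) area.
Plume center vt = 0.0383 × 1360 = 52.088 m, so the well at 80.9 m is 28.812 m downgradient of the peak.
√(4πDt) = 46.77 m, giving peak height M/(n_e·A·√(4πDt)) = 3.09/(0.25 × 219 × 46.77) = 0.001207 kg/m³.
(x−vt)²/(4Dt) = (28.812)²/(4 × 0.128 × 1360) = 1.192; exp(−1.192) = 0.3036.
C = 0.001207 × 0.3036 = 0.000366 kg/m³.

0.000366 kg/m³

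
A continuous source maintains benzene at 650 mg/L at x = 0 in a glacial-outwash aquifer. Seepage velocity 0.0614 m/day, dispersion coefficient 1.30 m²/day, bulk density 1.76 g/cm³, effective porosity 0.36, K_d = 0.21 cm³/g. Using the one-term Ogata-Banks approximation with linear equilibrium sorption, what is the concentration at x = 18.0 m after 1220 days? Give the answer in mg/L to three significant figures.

Retardation factor R = 1 + ρ_b·K_d/n = 1 + 1.76 × 0.21/0.36 = 2.027.
Sorption retards both mechanisms: v_R = v/R = 0.03029 m/day, D_R = D/R = 0.6413 m²/day.
v_R·t = 0.03029 × 1220 = 36.9538 m; 2√(D_R t) = 55.94 m; argument = (18.0 − 36.9538)/55.94 = -0.3388.
C = C₀ × ½·erfc(-0.3388) = 650 × 0.6841 = 445 mg/L.

445 mg/L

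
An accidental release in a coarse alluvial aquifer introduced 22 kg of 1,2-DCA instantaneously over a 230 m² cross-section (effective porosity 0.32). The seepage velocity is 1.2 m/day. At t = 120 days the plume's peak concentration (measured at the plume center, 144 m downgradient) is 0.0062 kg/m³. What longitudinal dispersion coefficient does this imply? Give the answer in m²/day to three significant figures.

At the plume center C_max = M/(n_e·A·√(4πDt)), so D = M²/(4πt·(n_e·A·C_max)²).
n_e·A·C_max = 0.32 × 230 × 0.0062 = 0.4563 kg/m.
D = 22²/(4π × 120 × 0.4563²) = 1.54 m²/day.

1.54 m²/day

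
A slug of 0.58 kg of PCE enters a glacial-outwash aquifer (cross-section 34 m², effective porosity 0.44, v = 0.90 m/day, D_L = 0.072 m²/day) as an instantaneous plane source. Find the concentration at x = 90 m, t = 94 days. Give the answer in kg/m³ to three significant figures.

For an instantaneous plane source, C(x,t) = M/(n_e·A·√(4πDt)) · exp(−(x−vt)²/(4Dt)), with n_e·A the pore (flow) area.
Plume center vt = 0.90 × 94 = 84.6 m, so the well at 90 m is 5.4 m downgradient of the peak.
√(4πDt) = 9.222 m, giving peak height M/(n_e·A·√(4πDt)) = 0.58/(0.44 × 34 × 9.222) = 0.004204 kg/m³.
(x−vt)²/(4Dt) = (5.4)²/(4 × 0.072 × 94) = 1.077; exp(−1.077) = 0.3406.
C = 0.004204 × 0.3406 = 0.00143 kg/m³.

0.00143 kg/m³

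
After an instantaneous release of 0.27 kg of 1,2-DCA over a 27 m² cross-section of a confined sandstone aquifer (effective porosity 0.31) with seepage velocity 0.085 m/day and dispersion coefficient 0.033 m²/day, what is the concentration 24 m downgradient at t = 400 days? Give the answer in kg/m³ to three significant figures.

For an instantaneous plane source, C(x,t) = M/(n_e·A·√(4πDt)) · exp(−(x−vt)²/(4Dt)), with n_e·A the pore (flow) area.
Plume center vt = 0.085 × 400 = 34 m, so the well at 24 m is 10 m upgradient of the peak.
√(4πDt) = 12.88 m, giving peak height M/(n_e·A·√(4πDt)) = 0.27/(0.31 × 27 × 12.88) = 0.002505 kg/m³.
(x−vt)²/(4Dt) = (-10)²/(4 × 0.033 × 400) = 1.894; exp(−1.894) = 0.1505.
C = 0.002505 × 0.1505 = 0.000377 kg/m³.

0.000377 kg/m³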